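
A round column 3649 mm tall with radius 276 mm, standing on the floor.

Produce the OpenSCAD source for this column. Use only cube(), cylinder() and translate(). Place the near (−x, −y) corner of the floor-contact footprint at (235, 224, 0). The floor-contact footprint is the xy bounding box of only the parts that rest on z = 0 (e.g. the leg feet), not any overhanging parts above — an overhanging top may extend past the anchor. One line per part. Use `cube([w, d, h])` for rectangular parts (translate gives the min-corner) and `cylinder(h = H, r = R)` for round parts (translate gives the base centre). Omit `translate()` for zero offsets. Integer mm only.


translate([511, 500, 0]) cylinder(h = 3649, r = 276);


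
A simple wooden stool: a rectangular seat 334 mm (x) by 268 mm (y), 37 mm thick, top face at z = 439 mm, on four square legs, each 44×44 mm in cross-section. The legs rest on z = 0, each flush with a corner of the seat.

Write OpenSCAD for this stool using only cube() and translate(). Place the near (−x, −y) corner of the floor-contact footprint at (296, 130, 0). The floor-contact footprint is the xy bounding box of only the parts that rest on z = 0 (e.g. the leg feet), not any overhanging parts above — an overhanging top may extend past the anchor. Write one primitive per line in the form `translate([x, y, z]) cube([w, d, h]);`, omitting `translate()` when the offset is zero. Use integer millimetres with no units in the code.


translate([296, 130, 402]) cube([334, 268, 37]);
translate([296, 130, 0]) cube([44, 44, 402]);
translate([586, 130, 0]) cube([44, 44, 402]);
translate([296, 354, 0]) cube([44, 44, 402]);
translate([586, 354, 0]) cube([44, 44, 402]);


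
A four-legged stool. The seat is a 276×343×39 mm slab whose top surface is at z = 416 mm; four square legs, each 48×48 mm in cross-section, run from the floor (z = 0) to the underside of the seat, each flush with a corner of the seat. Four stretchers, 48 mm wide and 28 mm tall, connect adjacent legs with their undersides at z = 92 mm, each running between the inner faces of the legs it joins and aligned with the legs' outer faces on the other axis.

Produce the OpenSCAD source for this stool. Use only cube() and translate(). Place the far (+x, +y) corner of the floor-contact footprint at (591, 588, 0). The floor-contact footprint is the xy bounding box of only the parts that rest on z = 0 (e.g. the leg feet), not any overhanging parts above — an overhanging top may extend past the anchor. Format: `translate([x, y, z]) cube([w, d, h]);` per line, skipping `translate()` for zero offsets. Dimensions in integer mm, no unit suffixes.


translate([315, 245, 377]) cube([276, 343, 39]);
translate([315, 245, 0]) cube([48, 48, 377]);
translate([543, 245, 0]) cube([48, 48, 377]);
translate([315, 540, 0]) cube([48, 48, 377]);
translate([543, 540, 0]) cube([48, 48, 377]);
translate([363, 245, 92]) cube([180, 48, 28]);
translate([363, 540, 92]) cube([180, 48, 28]);
translate([315, 293, 92]) cube([48, 247, 28]);
translate([543, 293, 92]) cube([48, 247, 28]);


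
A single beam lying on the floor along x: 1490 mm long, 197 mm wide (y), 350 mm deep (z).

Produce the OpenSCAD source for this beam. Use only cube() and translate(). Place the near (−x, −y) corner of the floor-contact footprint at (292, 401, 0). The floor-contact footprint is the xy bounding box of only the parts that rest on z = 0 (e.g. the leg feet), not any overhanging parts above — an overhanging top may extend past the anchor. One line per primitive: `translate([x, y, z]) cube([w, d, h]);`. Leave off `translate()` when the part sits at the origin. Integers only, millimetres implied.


translate([292, 401, 0]) cube([1490, 197, 350]);


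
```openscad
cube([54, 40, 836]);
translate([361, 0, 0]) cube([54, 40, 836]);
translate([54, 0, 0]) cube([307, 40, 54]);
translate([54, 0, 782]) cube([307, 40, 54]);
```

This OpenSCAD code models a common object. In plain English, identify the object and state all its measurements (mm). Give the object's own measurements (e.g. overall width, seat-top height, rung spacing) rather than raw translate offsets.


A rectangular picture frame lying in the x–z plane (depth along y). The opening is 307 mm wide (x) by 728 mm tall (z), surrounded by a border 54 mm wide on all four sides. The frame is 40 mm deep and is made of two full-height vertical stiles with two horizontal rails fitted between them.


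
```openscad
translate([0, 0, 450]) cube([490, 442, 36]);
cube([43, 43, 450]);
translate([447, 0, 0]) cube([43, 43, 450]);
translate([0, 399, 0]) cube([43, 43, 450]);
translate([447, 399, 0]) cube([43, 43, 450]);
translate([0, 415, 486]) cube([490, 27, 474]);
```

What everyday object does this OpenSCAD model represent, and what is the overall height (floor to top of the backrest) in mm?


A chair. The overall height is 960 mm.

A slab on four corner posts with a tall panel at the back — a chair. The seat slab sits at z = 450 with thickness 36, and the 474 mm backrest starts at the seat top, so the overall height is 450 + 36 + 474 = 960 mm.


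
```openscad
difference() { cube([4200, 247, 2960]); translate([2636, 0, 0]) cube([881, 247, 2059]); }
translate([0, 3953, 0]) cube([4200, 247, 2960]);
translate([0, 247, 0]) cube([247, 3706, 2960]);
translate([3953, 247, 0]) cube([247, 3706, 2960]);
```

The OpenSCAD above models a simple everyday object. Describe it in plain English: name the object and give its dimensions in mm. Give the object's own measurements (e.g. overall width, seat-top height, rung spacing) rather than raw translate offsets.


A single room: four walls, each 2960 mm tall and 247 mm thick, enclosing an outside footprint 4200×4200 mm (x × y), no floor or roof. The front and back walls (−y and +y sides) run the full x-width; the side walls fit between their inner faces. A door opening 881 mm wide and 2059 mm tall is cut through the front wall from the floor up, its −x edge 2636 mm from the wall's −x end.


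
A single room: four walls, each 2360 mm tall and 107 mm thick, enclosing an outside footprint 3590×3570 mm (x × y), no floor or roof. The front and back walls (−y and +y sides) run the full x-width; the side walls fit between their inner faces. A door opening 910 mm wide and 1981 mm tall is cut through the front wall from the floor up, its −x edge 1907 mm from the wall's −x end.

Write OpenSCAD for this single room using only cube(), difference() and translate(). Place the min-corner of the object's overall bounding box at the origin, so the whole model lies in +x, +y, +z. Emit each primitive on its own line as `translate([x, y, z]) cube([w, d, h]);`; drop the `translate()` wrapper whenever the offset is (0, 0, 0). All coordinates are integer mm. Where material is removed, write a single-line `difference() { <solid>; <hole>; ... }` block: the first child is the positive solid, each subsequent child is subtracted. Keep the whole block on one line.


difference() { cube([3590, 107, 2360]); translate([1907, 0, 0]) cube([910, 107, 1981]); }
translate([0, 3463, 0]) cube([3590, 107, 2360]);
translate([0, 107, 0]) cube([107, 3356, 2360]);
translate([3483, 107, 0]) cube([107, 3356, 2360]);


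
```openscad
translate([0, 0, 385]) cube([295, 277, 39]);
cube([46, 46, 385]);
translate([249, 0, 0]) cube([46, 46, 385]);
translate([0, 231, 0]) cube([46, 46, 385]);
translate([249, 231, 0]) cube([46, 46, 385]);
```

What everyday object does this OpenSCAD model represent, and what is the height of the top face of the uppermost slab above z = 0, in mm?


A stool. The seat height is 424 mm.

A 295×277×39 slab at z = 385 on four corner posts — a stool. The seat top is 385 + 39 = 424 mm.


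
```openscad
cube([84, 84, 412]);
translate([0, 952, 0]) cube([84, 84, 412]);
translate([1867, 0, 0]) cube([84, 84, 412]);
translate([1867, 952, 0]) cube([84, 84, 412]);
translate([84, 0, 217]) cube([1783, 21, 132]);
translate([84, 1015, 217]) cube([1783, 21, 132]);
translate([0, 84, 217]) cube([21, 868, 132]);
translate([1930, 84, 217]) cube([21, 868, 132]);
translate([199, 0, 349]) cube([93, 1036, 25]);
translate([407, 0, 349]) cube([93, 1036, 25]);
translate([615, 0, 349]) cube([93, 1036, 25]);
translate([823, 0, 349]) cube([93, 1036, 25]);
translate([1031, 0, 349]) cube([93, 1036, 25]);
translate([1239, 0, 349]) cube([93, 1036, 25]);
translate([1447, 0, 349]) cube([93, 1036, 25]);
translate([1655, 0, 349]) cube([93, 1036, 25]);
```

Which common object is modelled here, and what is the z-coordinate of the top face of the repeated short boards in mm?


A bed frame. The slat-top height is 374 mm.

Four posts, four rails, and a row of slats — a bed frame. Slats sit on the rails at z = 217 + 132 = 349; with slat thickness 25, the top is 374 mm.


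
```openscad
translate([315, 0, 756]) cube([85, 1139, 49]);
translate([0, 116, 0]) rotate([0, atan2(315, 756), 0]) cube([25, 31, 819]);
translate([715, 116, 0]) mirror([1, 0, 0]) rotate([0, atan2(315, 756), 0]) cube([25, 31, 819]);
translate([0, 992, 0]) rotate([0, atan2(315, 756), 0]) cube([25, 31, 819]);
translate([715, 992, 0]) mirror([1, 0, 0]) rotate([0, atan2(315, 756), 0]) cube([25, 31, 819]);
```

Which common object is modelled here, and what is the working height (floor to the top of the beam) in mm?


A sawhorse. The overall height is 805 mm.

A beam across two mirrored pairs of raked legs — a sawhorse. The beam's underside is at z = 756 (matching the legs' vertical rise in atan2(315, 756)) and the beam is 49 mm tall, so its top is at 756 + 49 = 805 mm. The raked legs top out at the beam's underside, so that is the highest point.


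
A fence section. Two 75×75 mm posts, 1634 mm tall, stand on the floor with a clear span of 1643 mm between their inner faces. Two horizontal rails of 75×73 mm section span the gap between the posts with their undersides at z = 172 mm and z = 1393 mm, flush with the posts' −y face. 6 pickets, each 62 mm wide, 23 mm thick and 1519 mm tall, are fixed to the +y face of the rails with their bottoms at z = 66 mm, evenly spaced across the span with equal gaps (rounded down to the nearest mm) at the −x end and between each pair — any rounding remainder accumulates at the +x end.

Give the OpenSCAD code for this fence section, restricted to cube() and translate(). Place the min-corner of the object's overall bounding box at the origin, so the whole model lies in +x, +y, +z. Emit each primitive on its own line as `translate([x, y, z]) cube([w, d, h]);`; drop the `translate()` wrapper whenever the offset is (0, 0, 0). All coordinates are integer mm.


cube([75, 75, 1634]);
translate([1718, 0, 0]) cube([75, 75, 1634]);
translate([75, 0, 172]) cube([1643, 75, 73]);
translate([75, 0, 1393]) cube([1643, 75, 73]);
translate([256, 75, 66]) cube([62, 23, 1519]);
translate([499, 75, 66]) cube([62, 23, 1519]);
translate([742, 75, 66]) cube([62, 23, 1519]);
translate([985, 75, 66]) cube([62, 23, 1519]);
translate([1228, 75, 66]) cube([62, 23, 1519]);
translate([1471, 75, 66]) cube([62, 23, 1519]);


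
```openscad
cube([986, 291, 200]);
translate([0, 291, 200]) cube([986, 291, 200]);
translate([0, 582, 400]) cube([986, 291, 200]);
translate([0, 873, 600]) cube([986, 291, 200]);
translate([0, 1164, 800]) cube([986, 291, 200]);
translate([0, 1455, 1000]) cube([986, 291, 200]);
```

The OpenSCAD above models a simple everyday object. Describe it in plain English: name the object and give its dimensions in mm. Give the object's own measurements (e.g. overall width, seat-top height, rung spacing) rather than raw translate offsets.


A straight staircase of 6 solid steps. Each step is 986 mm wide (x), 291 mm deep (y, the going) and 200 mm tall (the rise). The first step rests on the floor; each subsequent step sits one going further in +y and one rise higher in +z, directly behind and above the previous step with no overlap.


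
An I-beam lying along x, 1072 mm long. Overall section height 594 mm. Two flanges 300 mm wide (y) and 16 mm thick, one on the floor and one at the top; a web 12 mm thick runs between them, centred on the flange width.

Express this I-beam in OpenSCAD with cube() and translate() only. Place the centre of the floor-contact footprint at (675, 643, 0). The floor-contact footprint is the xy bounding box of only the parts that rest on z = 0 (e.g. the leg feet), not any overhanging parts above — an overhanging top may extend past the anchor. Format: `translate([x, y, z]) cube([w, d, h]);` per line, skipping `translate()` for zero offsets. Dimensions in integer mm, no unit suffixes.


translate([139, 493, 0]) cube([1072, 300, 16]);
translate([139, 637, 16]) cube([1072, 12, 562]);
translate([139, 493, 578]) cube([1072, 300, 16]);


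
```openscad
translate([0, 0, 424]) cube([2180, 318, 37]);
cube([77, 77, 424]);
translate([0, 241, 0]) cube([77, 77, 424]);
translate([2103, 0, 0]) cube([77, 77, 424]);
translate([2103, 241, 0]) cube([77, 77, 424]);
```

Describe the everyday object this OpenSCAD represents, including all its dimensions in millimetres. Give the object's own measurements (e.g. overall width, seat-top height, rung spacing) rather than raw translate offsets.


A bench: a 2180×318 mm seat slab, 37 mm thick, top at z = 461 mm, on four 77×77 mm square legs flush with the seat corners and standing on z = 0.


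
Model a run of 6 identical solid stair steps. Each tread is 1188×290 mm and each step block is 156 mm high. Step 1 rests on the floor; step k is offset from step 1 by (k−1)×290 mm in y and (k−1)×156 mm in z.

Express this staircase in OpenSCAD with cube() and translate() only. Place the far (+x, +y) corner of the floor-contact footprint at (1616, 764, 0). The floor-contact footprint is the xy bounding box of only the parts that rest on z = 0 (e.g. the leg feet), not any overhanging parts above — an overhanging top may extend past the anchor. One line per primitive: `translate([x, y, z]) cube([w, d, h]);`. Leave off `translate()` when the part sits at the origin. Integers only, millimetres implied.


translate([428, 474, 0]) cube([1188, 290, 156]);
translate([428, 764, 156]) cube([1188, 290, 156]);
translate([428, 1054, 312]) cube([1188, 290, 156]);
translate([428, 1344, 468]) cube([1188, 290, 156]);
translate([428, 1634, 624]) cube([1188, 290, 156]);
translate([428, 1924, 780]) cube([1188, 290, 156]);


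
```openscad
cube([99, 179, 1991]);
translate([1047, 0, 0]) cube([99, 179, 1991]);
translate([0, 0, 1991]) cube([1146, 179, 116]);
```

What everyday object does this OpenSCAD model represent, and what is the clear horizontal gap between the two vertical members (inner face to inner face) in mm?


A door frame. The clear opening width is 948 mm.

Two 1991 mm tall posts with a header on top — a door frame. The left jamb is 99 mm wide at x = 0; the right jamb starts at x = 1047. The clear opening is 1047 − 99 = 948 mm.


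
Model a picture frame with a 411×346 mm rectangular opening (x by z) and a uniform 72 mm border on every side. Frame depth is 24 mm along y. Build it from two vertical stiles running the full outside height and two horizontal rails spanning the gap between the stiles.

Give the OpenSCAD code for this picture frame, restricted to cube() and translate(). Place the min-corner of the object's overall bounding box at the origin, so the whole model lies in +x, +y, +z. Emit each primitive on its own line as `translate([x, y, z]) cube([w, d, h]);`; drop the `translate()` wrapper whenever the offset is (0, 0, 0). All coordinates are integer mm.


cube([72, 24, 490]);
translate([483, 0, 0]) cube([72, 24, 490]);
translate([72, 0, 0]) cube([411, 24, 72]);
translate([72, 0, 418]) cube([411, 24, 72]);


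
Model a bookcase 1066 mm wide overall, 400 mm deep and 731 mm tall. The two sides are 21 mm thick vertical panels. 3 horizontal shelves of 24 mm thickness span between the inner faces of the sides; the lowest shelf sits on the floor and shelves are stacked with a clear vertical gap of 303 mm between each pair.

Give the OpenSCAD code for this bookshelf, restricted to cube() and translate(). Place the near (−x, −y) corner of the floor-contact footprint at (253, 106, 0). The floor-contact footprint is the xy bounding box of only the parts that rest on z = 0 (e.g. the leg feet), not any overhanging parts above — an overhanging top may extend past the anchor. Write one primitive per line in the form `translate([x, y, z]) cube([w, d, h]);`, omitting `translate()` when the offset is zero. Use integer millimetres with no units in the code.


translate([253, 106, 0]) cube([21, 400, 731]);
translate([1298, 106, 0]) cube([21, 400, 731]);
translate([274, 106, 0]) cube([1024, 400, 24]);
translate([274, 106, 327]) cube([1024, 400, 24]);
translate([274, 106, 654]) cube([1024, 400, 24]);


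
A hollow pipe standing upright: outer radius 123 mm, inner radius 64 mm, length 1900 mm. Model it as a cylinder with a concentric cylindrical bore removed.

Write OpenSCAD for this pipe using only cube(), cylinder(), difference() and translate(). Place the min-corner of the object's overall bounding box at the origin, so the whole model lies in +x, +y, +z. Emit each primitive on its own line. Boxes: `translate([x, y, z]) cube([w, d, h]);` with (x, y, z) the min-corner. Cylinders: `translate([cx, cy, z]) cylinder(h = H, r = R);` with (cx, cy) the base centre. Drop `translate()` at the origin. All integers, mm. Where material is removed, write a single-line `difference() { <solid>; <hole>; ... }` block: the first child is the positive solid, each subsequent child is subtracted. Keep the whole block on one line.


difference() { translate([123, 123, 0]) cylinder(h = 1900, r = 123); translate([123, 123, 0]) cylinder(h = 1900, r = 64); }


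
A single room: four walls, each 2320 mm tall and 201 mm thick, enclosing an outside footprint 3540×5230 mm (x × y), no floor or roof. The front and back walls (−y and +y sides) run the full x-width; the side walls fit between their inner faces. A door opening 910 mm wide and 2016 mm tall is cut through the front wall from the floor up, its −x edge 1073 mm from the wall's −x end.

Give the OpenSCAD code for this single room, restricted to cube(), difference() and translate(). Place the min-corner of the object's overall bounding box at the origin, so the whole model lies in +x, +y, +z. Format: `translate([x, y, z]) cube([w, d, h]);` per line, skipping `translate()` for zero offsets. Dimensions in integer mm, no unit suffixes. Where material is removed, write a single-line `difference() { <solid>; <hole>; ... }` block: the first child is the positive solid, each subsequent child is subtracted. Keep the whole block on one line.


difference() { cube([3540, 201, 2320]); translate([1073, 0, 0]) cube([910, 201, 2016]); }
translate([0, 5029, 0]) cube([3540, 201, 2320]);
translate([0, 201, 0]) cube([201, 4828, 2320]);
translate([3339, 201, 0]) cube([201, 4828, 2320]);


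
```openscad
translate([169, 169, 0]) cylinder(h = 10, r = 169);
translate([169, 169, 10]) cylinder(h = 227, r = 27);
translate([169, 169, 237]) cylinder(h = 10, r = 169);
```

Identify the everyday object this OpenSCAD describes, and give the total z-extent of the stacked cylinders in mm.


A spool. The overall height is 247 mm.

Three coaxial cylinders, large–small–large — a spool. Two 10 mm flanges and a 227 mm core give 10 + 227 + 10 = 247 mm.


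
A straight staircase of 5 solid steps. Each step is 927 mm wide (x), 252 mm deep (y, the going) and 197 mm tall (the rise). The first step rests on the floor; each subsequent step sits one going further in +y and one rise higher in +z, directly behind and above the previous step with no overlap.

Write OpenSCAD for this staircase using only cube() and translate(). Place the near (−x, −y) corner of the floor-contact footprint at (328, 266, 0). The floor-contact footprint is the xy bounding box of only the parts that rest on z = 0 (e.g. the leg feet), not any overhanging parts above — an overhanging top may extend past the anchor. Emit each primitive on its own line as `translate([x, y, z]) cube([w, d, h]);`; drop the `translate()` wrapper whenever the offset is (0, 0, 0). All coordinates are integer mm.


translate([328, 266, 0]) cube([927, 252, 197]);
translate([328, 518, 197]) cube([927, 252, 197]);
translate([328, 770, 394]) cube([927, 252, 197]);
translate([328, 1022, 591]) cube([927, 252, 197]);
translate([328, 1274, 788]) cube([927, 252, 197]);


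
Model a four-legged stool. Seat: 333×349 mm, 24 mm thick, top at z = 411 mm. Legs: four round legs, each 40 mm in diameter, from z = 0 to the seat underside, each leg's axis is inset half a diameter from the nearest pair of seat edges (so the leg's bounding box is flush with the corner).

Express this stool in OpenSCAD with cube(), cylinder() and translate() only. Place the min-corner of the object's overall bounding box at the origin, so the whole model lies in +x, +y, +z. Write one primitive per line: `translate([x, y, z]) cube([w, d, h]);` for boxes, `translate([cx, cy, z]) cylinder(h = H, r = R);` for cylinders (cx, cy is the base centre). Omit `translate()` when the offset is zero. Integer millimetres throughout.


translate([0, 0, 387]) cube([333, 349, 24]);
translate([20, 20, 0]) cylinder(h = 387, r = 20);
translate([313, 20, 0]) cylinder(h = 387, r = 20);
translate([20, 329, 0]) cylinder(h = 387, r = 20);
translate([313, 329, 0]) cylinder(h = 387, r = 20);


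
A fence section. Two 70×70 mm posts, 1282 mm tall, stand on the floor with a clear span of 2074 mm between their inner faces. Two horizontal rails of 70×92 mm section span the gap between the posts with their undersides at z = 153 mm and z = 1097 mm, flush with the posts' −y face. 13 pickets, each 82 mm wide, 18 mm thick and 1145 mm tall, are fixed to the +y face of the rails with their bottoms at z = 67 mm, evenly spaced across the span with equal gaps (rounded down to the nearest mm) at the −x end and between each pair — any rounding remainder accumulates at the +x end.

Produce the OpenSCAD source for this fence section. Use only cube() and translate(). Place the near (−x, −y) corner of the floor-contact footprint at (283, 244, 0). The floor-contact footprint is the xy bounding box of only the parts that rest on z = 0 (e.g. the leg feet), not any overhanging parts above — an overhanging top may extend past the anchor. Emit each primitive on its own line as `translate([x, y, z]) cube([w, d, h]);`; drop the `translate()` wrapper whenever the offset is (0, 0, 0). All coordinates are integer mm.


translate([283, 244, 0]) cube([70, 70, 1282]);
translate([2427, 244, 0]) cube([70, 70, 1282]);
translate([353, 244, 153]) cube([2074, 70, 92]);
translate([353, 244, 1097]) cube([2074, 70, 92]);
translate([425, 314, 67]) cube([82, 18, 1145]);
translate([579, 314, 67]) cube([82, 18, 1145]);
translate([733, 314, 67]) cube([82, 18, 1145]);
translate([887, 314, 67]) cube([82, 18, 1145]);
translate([1041, 314, 67]) cube([82, 18, 1145]);
translate([1195, 314, 67]) cube([82, 18, 1145]);
translate([1349, 314, 67]) cube([82, 18, 1145]);
translate([1503, 314, 67]) cube([82, 18, 1145]);
translate([1657, 314, 67]) cube([82, 18, 1145]);
translate([1811, 314, 67]) cube([82, 18, 1145]);
translate([1965, 314, 67]) cube([82, 18, 1145]);
translate([2119, 314, 67]) cube([82, 18, 1145]);
translate([2273, 314, 67]) cube([82, 18, 1145]);


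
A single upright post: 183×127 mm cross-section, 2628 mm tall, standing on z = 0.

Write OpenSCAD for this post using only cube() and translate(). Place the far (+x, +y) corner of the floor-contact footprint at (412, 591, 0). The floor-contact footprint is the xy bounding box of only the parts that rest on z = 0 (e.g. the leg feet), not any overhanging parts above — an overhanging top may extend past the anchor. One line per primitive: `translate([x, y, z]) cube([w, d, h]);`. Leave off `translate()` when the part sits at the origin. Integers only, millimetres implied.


translate([229, 464, 0]) cube([183, 127, 2628]);


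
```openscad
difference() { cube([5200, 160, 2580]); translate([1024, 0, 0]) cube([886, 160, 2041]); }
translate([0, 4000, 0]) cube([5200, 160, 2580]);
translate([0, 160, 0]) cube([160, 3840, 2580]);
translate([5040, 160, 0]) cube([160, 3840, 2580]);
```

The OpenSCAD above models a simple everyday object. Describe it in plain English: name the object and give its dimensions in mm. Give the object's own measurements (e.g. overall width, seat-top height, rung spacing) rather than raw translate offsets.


A single room: four walls, each 2580 mm tall and 160 mm thick, enclosing an outside footprint 5200×4160 mm (x × y), no floor or roof. The front and back walls (−y and +y sides) run the full x-width; the side walls fit between their inner faces. A door opening 886 mm wide and 2041 mm tall is cut through the front wall from the floor up, its −x edge 1024 mm from the wall's −x end.


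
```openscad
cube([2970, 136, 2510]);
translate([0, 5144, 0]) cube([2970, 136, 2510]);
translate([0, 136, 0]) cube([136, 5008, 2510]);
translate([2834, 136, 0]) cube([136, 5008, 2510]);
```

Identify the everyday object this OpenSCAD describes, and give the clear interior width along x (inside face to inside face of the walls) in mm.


A house (or room) frame. The interior width is 2698 mm.

Four 2510 mm walls enclosing a rectangle with no floor or roof — a room or house frame. Outside width is 2970 mm and wall thickness is 136 mm, so the interior width is 2970 − 2 × 136 = 2698 mm.


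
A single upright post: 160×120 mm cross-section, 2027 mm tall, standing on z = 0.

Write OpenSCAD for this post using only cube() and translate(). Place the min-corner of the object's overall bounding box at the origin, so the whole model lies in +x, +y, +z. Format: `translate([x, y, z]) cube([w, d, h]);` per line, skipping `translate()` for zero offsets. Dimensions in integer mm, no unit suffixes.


cube([160, 120, 2027]);


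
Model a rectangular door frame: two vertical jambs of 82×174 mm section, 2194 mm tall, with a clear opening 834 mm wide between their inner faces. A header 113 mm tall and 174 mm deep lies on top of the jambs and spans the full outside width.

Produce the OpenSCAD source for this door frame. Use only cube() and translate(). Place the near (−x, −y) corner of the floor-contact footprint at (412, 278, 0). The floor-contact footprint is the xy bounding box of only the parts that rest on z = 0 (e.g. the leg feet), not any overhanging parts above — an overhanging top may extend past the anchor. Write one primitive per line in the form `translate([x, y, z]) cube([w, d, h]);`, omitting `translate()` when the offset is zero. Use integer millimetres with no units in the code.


translate([412, 278, 0]) cube([82, 174, 2194]);
translate([1328, 278, 0]) cube([82, 174, 2194]);
translate([412, 278, 2194]) cube([998, 174, 113]);


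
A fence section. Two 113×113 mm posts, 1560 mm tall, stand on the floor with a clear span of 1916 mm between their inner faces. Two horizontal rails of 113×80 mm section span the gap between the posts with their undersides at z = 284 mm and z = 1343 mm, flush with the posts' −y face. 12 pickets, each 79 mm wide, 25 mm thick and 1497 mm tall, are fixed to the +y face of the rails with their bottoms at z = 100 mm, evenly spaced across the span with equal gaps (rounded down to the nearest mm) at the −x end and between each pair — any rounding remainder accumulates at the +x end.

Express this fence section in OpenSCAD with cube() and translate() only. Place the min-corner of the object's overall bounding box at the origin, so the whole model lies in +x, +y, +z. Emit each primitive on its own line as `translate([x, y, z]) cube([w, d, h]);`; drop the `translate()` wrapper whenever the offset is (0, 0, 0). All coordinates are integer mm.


cube([113, 113, 1560]);
translate([2029, 0, 0]) cube([113, 113, 1560]);
translate([113, 0, 284]) cube([1916, 113, 80]);
translate([113, 0, 1343]) cube([1916, 113, 80]);
translate([187, 113, 100]) cube([79, 25, 1497]);
translate([340, 113, 100]) cube([79, 25, 1497]);
translate([493, 113, 100]) cube([79, 25, 1497]);
translate([646, 113, 100]) cube([79, 25, 1497]);
translate([799, 113, 100]) cube([79, 25, 1497]);
translate([952, 113, 100]) cube([79, 25, 1497]);
translate([1105, 113, 100]) cube([79, 25, 1497]);
translate([1258, 113, 100]) cube([79, 25, 1497]);
translate([1411, 113, 100]) cube([79, 25, 1497]);
translate([1564, 113, 100]) cube([79, 25, 1497]);
translate([1717, 113, 100]) cube([79, 25, 1497]);
translate([1870, 113, 100]) cube([79, 25, 1497]);


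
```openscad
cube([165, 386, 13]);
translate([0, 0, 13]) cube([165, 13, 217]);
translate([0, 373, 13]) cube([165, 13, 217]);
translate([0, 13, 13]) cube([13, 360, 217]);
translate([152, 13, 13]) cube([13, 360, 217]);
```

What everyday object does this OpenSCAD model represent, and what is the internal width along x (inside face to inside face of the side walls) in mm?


An open box. The internal width is 139 mm.

A 165×386 base slab with four walls standing on it — an open box. The base is 165 mm wide and the walls are 13 mm thick, so the internal width is 165 − 2 × 13 = 139 mm.


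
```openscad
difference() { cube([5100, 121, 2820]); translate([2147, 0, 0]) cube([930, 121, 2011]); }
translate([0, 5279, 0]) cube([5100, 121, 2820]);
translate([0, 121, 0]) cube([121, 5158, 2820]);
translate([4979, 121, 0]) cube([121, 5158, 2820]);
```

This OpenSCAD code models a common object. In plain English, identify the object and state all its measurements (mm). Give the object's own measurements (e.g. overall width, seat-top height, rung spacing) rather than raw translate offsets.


A single room: four walls, each 2820 mm tall and 121 mm thick, enclosing an outside footprint 5100×5400 mm (x × y), no floor or roof. The front and back walls (−y and +y sides) run the full x-width; the side walls fit between their inner faces. A door opening 930 mm wide and 2011 mm tall is cut through the front wall from the floor up, its −x edge 2147 mm from the wall's −x end.


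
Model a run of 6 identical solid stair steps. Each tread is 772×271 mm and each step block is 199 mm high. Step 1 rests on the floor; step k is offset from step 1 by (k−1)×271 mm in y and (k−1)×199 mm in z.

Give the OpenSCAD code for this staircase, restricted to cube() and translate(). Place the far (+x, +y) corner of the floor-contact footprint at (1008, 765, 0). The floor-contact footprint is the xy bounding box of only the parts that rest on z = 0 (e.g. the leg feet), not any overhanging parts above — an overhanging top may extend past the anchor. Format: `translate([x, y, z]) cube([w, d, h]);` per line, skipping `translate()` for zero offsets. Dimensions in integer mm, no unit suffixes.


translate([236, 494, 0]) cube([772, 271, 199]);
translate([236, 765, 199]) cube([772, 271, 199]);
translate([236, 1036, 398]) cube([772, 271, 199]);
translate([236, 1307, 597]) cube([772, 271, 199]);
translate([236, 1578, 796]) cube([772, 271, 199]);
translate([236, 1849, 995]) cube([772, 271, 199]);


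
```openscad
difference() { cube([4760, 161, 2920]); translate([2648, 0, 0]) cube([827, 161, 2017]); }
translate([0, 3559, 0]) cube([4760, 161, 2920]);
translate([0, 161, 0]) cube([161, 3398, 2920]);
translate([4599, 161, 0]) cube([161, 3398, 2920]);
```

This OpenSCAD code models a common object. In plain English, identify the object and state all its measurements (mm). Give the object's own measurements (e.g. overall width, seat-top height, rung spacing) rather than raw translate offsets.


A single room: four walls, each 2920 mm tall and 161 mm thick, enclosing an outside footprint 4760×3720 mm (x × y), no floor or roof. The front and back walls (−y and +y sides) run the full x-width; the side walls fit between their inner faces. A door opening 827 mm wide and 2017 mm tall is cut through the front wall from the floor up, its −x edge 2648 mm from the wall's −x end.


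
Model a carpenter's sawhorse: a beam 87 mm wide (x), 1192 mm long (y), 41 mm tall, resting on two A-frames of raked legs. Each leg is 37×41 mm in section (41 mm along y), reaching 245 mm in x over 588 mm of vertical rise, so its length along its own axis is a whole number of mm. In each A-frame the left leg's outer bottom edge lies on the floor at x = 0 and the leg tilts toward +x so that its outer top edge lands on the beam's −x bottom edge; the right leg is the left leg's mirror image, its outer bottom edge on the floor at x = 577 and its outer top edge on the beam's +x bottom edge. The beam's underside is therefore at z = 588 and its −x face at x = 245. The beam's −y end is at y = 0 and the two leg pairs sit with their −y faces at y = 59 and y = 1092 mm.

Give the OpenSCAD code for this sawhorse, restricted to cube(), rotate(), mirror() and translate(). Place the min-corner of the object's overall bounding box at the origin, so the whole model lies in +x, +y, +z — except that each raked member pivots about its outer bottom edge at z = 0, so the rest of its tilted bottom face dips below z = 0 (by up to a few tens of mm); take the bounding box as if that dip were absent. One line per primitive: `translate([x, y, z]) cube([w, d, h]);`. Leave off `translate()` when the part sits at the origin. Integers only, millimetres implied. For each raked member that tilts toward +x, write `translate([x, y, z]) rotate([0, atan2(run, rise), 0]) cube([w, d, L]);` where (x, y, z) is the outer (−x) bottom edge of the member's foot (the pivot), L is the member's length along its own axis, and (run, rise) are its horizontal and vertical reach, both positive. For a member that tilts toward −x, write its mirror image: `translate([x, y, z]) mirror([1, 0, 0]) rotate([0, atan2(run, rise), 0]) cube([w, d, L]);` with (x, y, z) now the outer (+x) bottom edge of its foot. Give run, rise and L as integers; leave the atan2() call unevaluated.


translate([245, 0, 588]) cube([87, 1192, 41]);
translate([0, 59, 0]) rotate([0, atan2(245, 588), 0]) cube([37, 41, 637]);
translate([577, 59, 0]) mirror([1, 0, 0]) rotate([0, atan2(245, 588), 0]) cube([37, 41, 637]);
translate([0, 1092, 0]) rotate([0, atan2(245, 588), 0]) cube([37, 41, 637]);
translate([577, 1092, 0]) mirror([1, 0, 0]) rotate([0, atan2(245, 588), 0]) cube([37, 41, 637]);


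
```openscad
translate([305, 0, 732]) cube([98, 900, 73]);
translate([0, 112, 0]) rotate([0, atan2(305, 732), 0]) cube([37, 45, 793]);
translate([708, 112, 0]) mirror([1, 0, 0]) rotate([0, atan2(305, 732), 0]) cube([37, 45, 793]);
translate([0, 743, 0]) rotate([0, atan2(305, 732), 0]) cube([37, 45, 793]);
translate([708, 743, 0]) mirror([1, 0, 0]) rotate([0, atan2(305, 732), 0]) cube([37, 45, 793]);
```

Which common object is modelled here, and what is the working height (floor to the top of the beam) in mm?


A sawhorse. The overall height is 805 mm.

A beam across two mirrored pairs of raked legs — a sawhorse. The beam's underside is at z = 732 (matching the legs' vertical rise in atan2(305, 732)) and the beam is 73 mm tall, so its top is at 732 + 73 = 805 mm. The raked legs top out at the beam's underside, so that is the highest point.


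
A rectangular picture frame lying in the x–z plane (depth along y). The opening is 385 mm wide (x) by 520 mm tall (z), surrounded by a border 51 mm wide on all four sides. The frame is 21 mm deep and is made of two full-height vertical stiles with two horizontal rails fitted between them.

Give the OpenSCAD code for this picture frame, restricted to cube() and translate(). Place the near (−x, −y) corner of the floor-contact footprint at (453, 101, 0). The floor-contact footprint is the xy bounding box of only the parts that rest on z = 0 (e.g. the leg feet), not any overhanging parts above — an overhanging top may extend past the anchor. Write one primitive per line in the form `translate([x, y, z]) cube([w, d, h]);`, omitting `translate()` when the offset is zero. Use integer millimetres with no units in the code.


translate([453, 101, 0]) cube([51, 21, 622]);
translate([889, 101, 0]) cube([51, 21, 622]);
translate([504, 101, 0]) cube([385, 21, 51]);
translate([504, 101, 571]) cube([385, 21, 51]);


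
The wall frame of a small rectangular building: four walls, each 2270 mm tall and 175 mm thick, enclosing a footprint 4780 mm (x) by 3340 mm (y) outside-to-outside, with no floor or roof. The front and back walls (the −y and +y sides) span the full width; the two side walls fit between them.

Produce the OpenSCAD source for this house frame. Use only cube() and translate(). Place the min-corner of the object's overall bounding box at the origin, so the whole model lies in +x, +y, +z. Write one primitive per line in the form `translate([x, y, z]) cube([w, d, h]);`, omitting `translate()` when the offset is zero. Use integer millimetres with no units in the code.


cube([4780, 175, 2270]);
translate([0, 3165, 0]) cube([4780, 175, 2270]);
translate([0, 175, 0]) cube([175, 2990, 2270]);
translate([4605, 175, 0]) cube([175, 2990, 2270]);


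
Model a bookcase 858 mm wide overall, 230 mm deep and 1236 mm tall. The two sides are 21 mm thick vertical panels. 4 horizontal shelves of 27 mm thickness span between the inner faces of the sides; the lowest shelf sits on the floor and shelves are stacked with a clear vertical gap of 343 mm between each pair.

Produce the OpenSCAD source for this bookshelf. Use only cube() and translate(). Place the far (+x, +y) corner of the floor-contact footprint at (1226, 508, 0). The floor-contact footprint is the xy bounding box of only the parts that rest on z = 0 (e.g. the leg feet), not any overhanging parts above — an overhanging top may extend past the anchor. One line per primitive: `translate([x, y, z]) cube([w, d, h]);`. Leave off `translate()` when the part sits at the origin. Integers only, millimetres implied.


translate([368, 278, 0]) cube([21, 230, 1236]);
translate([1205, 278, 0]) cube([21, 230, 1236]);
translate([389, 278, 0]) cube([816, 230, 27]);
translate([389, 278, 370]) cube([816, 230, 27]);
translate([389, 278, 740]) cube([816, 230, 27]);
translate([389, 278, 1110]) cube([816, 230, 27]);


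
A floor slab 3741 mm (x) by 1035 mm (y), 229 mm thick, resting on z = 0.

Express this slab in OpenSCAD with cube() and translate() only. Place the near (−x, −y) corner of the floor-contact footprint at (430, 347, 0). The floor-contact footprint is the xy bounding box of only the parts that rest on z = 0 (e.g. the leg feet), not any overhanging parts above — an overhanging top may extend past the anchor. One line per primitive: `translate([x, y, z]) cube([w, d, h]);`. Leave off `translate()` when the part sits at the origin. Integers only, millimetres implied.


translate([430, 347, 0]) cube([3741, 1035, 229]);


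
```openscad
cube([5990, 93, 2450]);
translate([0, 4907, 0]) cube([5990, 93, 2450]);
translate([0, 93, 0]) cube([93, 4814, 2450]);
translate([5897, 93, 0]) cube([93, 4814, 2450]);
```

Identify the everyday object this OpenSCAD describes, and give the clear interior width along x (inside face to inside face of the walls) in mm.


A house (or room) frame. The interior width is 5804 mm.

Four 2450 mm walls enclosing a rectangle with no floor or roof — a room or house frame. Outside width is 5990 mm and wall thickness is 93 mm, so the interior width is 5990 − 2 × 93 = 5804 mm.


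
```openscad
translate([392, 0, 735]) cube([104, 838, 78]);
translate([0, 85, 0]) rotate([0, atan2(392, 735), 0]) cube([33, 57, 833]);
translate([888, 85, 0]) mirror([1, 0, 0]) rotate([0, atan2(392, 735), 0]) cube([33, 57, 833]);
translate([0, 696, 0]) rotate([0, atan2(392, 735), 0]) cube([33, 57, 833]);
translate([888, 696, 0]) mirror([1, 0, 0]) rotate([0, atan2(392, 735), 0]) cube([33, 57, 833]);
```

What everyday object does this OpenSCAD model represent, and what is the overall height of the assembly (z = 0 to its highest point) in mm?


A sawhorse. The overall height is 813 mm.

A beam across two mirrored pairs of raked legs — a sawhorse. The beam's underside is at z = 735 (matching the legs' vertical rise in atan2(392, 735)) and the beam is 78 mm tall, so its top is at 735 + 78 = 813 mm. The raked legs top out at the beam's underside, so that is the highest point.
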